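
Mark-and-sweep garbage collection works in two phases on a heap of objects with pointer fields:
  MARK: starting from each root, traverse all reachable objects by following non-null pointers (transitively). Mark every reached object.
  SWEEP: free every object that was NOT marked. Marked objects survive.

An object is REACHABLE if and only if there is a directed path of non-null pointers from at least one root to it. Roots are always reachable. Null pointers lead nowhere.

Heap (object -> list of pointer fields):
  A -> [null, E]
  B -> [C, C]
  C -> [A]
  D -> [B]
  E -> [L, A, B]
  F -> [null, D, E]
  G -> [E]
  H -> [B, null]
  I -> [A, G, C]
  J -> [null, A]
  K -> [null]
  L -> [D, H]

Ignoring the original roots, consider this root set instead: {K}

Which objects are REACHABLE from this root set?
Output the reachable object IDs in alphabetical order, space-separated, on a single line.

Answer: K

Derivation:
Roots: K
Mark K: refs=null, marked=K
Unmarked (collected): A B C D E F G H I J L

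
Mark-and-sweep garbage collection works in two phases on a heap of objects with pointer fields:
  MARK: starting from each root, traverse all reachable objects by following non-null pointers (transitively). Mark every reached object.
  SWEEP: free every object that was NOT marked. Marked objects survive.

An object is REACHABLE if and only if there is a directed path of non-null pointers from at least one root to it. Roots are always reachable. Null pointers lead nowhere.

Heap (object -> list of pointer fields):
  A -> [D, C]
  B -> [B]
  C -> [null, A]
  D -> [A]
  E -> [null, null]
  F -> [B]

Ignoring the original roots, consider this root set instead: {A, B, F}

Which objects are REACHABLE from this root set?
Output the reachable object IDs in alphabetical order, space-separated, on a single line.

Roots: A B F
Mark A: refs=D C, marked=A
Mark B: refs=B, marked=A B
Mark F: refs=B, marked=A B F
Mark D: refs=A, marked=A B D F
Mark C: refs=null A, marked=A B C D F
Unmarked (collected): E

Answer: A B C D F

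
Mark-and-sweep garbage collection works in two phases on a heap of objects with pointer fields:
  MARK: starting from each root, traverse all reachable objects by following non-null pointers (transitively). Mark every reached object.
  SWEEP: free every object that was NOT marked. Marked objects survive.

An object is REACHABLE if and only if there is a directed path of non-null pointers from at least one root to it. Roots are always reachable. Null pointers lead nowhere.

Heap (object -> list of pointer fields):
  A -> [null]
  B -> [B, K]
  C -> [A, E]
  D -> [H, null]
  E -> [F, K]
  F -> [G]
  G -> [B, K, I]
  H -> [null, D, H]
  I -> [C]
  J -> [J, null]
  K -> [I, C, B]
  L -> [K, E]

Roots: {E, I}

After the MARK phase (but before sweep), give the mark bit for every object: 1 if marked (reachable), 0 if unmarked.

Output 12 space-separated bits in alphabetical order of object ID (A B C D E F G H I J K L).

Answer: 1 1 1 0 1 1 1 0 1 0 1 0

Derivation:
Roots: E I
Mark E: refs=F K, marked=E
Mark I: refs=C, marked=E I
Mark F: refs=G, marked=E F I
Mark K: refs=I C B, marked=E F I K
Mark C: refs=A E, marked=C E F I K
Mark G: refs=B K I, marked=C E F G I K
Mark B: refs=B K, marked=B C E F G I K
Mark A: refs=null, marked=A B C E F G I K
Unmarked (collected): D H J L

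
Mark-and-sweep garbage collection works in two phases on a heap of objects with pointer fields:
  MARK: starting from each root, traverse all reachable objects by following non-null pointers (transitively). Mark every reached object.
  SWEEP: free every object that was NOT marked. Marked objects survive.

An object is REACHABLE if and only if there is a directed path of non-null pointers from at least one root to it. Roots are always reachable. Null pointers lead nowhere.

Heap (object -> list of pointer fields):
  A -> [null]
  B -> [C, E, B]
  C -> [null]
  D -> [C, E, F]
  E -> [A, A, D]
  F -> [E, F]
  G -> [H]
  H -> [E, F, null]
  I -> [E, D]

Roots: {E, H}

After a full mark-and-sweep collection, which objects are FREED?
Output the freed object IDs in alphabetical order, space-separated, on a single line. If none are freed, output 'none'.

Answer: B G I

Derivation:
Roots: E H
Mark E: refs=A A D, marked=E
Mark H: refs=E F null, marked=E H
Mark A: refs=null, marked=A E H
Mark D: refs=C E F, marked=A D E H
Mark F: refs=E F, marked=A D E F H
Mark C: refs=null, marked=A C D E F H
Unmarked (collected): B G I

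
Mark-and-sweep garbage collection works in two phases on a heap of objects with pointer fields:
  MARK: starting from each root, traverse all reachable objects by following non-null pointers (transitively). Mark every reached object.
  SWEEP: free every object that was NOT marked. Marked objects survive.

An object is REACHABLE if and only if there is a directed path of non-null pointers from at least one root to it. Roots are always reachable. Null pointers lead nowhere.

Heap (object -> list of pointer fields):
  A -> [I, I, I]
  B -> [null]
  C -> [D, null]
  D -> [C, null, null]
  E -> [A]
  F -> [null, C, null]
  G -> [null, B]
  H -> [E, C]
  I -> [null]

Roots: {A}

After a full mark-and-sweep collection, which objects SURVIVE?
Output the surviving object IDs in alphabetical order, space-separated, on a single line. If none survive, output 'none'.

Answer: A I

Derivation:
Roots: A
Mark A: refs=I I I, marked=A
Mark I: refs=null, marked=A I
Unmarked (collected): B C D E F G H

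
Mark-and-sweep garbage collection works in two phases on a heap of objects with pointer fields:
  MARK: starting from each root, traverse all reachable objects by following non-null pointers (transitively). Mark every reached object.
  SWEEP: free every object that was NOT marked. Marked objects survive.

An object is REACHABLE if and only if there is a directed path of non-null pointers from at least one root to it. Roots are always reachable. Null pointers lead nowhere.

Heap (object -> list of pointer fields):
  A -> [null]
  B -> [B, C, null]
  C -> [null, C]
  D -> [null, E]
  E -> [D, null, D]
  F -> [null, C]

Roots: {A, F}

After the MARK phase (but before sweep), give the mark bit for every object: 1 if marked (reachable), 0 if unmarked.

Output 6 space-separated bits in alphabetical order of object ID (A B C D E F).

Answer: 1 0 1 0 0 1

Derivation:
Roots: A F
Mark A: refs=null, marked=A
Mark F: refs=null C, marked=A F
Mark C: refs=null C, marked=A C F
Unmarked (collected): B D E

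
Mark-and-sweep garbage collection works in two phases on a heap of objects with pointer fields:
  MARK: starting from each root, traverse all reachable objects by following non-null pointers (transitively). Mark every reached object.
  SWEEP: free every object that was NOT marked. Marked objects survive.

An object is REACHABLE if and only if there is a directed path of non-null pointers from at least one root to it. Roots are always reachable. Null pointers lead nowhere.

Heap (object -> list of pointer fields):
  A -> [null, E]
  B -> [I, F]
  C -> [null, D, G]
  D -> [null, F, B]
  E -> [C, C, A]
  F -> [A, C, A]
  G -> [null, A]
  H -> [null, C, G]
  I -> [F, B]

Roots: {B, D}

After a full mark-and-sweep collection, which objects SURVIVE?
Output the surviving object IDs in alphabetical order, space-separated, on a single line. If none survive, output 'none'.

Roots: B D
Mark B: refs=I F, marked=B
Mark D: refs=null F B, marked=B D
Mark I: refs=F B, marked=B D I
Mark F: refs=A C A, marked=B D F I
Mark A: refs=null E, marked=A B D F I
Mark C: refs=null D G, marked=A B C D F I
Mark E: refs=C C A, marked=A B C D E F I
Mark G: refs=null A, marked=A B C D E F G I
Unmarked (collected): H

Answer: A B C D E F G I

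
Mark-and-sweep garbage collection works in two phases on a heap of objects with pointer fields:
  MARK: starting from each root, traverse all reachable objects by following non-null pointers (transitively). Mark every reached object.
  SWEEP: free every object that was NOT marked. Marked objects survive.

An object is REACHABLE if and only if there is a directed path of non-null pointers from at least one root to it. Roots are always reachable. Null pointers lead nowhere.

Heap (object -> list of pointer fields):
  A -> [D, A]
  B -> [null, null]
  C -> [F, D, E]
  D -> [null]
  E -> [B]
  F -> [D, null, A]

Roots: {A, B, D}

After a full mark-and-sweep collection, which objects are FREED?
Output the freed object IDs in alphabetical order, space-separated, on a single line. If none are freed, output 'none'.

Roots: A B D
Mark A: refs=D A, marked=A
Mark B: refs=null null, marked=A B
Mark D: refs=null, marked=A B D
Unmarked (collected): C E F

Answer: C E F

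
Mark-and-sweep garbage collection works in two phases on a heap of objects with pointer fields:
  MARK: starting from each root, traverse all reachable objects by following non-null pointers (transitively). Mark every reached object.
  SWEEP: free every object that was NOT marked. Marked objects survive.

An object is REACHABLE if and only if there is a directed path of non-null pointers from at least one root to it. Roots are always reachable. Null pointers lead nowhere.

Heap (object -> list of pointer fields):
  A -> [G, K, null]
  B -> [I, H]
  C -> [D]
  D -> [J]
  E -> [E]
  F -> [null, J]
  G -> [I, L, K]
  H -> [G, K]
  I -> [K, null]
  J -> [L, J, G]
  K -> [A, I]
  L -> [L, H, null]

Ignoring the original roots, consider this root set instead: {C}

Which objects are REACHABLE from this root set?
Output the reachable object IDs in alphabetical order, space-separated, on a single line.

Answer: A C D G H I J K L

Derivation:
Roots: C
Mark C: refs=D, marked=C
Mark D: refs=J, marked=C D
Mark J: refs=L J G, marked=C D J
Mark L: refs=L H null, marked=C D J L
Mark G: refs=I L K, marked=C D G J L
Mark H: refs=G K, marked=C D G H J L
Mark I: refs=K null, marked=C D G H I J L
Mark K: refs=A I, marked=C D G H I J K L
Mark A: refs=G K null, marked=A C D G H I J K L
Unmarked (collected): B E F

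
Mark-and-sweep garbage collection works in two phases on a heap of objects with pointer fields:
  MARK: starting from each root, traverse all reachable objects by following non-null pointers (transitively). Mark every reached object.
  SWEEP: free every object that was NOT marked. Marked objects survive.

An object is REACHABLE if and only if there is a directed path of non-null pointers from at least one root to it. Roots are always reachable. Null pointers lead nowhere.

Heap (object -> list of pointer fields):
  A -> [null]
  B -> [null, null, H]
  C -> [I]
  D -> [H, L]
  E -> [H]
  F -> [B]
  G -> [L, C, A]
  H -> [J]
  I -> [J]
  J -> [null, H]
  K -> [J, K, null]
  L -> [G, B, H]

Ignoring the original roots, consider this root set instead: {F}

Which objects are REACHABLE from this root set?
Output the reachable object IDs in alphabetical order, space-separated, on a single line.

Answer: B F H J

Derivation:
Roots: F
Mark F: refs=B, marked=F
Mark B: refs=null null H, marked=B F
Mark H: refs=J, marked=B F H
Mark J: refs=null H, marked=B F H J
Unmarked (collected): A C D E G I K L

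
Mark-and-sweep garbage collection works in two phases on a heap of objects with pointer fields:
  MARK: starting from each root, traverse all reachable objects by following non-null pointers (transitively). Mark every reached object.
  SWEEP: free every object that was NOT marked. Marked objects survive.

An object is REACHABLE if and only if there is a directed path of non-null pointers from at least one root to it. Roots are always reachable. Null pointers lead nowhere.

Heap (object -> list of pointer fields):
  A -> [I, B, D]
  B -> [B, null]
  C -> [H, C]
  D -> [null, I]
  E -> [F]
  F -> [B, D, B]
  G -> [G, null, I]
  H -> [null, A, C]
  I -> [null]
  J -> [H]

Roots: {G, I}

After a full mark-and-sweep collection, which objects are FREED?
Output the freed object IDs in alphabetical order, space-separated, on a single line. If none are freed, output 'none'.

Roots: G I
Mark G: refs=G null I, marked=G
Mark I: refs=null, marked=G I
Unmarked (collected): A B C D E F H J

Answer: A B C D E F H J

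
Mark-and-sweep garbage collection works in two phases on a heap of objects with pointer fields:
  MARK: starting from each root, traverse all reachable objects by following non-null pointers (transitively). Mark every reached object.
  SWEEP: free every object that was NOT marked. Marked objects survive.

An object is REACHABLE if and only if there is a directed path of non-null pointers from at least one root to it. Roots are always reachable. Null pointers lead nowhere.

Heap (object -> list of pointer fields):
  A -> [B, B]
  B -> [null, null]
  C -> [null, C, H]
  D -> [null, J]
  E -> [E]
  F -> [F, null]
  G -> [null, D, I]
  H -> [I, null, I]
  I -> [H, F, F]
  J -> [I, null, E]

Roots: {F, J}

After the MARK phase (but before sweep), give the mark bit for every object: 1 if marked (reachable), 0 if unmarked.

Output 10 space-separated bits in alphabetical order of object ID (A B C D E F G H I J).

Roots: F J
Mark F: refs=F null, marked=F
Mark J: refs=I null E, marked=F J
Mark I: refs=H F F, marked=F I J
Mark E: refs=E, marked=E F I J
Mark H: refs=I null I, marked=E F H I J
Unmarked (collected): A B C D G

Answer: 0 0 0 0 1 1 0 1 1 1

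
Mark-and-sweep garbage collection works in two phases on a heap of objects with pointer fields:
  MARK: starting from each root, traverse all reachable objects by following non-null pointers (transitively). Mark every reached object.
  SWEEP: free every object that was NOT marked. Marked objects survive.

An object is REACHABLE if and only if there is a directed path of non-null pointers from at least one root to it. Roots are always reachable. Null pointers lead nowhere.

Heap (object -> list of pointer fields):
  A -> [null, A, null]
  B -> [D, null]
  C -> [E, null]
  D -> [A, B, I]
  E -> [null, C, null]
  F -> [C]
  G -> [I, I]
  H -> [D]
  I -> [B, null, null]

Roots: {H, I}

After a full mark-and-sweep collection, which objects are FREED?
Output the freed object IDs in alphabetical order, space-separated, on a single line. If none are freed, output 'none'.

Answer: C E F G

Derivation:
Roots: H I
Mark H: refs=D, marked=H
Mark I: refs=B null null, marked=H I
Mark D: refs=A B I, marked=D H I
Mark B: refs=D null, marked=B D H I
Mark A: refs=null A null, marked=A B D H I
Unmarked (collected): C E F G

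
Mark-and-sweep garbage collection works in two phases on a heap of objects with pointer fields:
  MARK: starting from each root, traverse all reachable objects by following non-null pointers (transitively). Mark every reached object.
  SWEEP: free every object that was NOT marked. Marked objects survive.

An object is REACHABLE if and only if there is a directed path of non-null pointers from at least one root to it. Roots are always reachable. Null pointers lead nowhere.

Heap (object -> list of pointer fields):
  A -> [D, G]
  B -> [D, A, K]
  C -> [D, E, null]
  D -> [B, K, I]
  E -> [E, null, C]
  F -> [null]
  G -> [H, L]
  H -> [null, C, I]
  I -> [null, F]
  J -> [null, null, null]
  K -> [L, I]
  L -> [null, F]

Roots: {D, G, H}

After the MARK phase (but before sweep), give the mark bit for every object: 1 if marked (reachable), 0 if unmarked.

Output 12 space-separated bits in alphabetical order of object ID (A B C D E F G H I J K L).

Roots: D G H
Mark D: refs=B K I, marked=D
Mark G: refs=H L, marked=D G
Mark H: refs=null C I, marked=D G H
Mark B: refs=D A K, marked=B D G H
Mark K: refs=L I, marked=B D G H K
Mark I: refs=null F, marked=B D G H I K
Mark L: refs=null F, marked=B D G H I K L
Mark C: refs=D E null, marked=B C D G H I K L
Mark A: refs=D G, marked=A B C D G H I K L
Mark F: refs=null, marked=A B C D F G H I K L
Mark E: refs=E null C, marked=A B C D E F G H I K L
Unmarked (collected): J

Answer: 1 1 1 1 1 1 1 1 1 0 1 1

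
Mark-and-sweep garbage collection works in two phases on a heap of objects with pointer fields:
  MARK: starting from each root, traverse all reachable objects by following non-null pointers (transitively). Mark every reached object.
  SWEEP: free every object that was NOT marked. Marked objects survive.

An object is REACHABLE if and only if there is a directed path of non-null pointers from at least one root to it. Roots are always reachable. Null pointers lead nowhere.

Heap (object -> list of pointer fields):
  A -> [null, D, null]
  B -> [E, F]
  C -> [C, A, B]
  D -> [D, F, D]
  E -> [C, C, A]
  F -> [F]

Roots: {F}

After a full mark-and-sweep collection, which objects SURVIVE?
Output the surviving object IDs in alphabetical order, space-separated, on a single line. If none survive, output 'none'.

Answer: F

Derivation:
Roots: F
Mark F: refs=F, marked=F
Unmarked (collected): A B C D E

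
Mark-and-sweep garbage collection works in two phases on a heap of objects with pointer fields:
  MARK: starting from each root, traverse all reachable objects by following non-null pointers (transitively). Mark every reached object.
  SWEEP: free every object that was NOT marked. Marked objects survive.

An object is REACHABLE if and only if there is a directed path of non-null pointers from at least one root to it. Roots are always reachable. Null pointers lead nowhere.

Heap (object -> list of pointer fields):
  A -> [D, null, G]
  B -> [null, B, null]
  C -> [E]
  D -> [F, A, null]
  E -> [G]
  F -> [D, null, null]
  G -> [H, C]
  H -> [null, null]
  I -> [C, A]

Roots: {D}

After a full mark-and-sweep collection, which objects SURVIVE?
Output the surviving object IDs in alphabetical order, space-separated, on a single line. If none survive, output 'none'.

Roots: D
Mark D: refs=F A null, marked=D
Mark F: refs=D null null, marked=D F
Mark A: refs=D null G, marked=A D F
Mark G: refs=H C, marked=A D F G
Mark H: refs=null null, marked=A D F G H
Mark C: refs=E, marked=A C D F G H
Mark E: refs=G, marked=A C D E F G H
Unmarked (collected): B I

Answer: A C D E F G H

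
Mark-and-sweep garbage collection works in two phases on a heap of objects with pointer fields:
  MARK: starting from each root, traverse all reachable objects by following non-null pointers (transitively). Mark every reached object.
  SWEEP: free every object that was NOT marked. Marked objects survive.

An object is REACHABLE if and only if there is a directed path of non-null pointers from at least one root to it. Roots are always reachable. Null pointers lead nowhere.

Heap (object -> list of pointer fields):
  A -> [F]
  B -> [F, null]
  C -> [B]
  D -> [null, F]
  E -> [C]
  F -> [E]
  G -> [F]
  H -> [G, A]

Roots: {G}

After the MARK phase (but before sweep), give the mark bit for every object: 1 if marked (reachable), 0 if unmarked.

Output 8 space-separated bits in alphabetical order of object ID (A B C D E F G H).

Answer: 0 1 1 0 1 1 1 0

Derivation:
Roots: G
Mark G: refs=F, marked=G
Mark F: refs=E, marked=F G
Mark E: refs=C, marked=E F G
Mark C: refs=B, marked=C E F G
Mark B: refs=F null, marked=B C E F G
Unmarked (collected): A D H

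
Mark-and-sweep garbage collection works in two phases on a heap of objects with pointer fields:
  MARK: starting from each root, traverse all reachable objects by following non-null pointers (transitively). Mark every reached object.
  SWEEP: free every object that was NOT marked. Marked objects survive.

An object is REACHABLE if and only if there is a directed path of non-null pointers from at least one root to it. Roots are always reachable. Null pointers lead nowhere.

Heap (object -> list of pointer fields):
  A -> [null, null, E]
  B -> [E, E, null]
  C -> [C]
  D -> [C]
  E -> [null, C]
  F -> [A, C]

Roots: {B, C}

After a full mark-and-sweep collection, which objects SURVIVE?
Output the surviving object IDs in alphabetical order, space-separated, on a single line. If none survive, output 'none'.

Answer: B C E

Derivation:
Roots: B C
Mark B: refs=E E null, marked=B
Mark C: refs=C, marked=B C
Mark E: refs=null C, marked=B C E
Unmarked (collected): A D F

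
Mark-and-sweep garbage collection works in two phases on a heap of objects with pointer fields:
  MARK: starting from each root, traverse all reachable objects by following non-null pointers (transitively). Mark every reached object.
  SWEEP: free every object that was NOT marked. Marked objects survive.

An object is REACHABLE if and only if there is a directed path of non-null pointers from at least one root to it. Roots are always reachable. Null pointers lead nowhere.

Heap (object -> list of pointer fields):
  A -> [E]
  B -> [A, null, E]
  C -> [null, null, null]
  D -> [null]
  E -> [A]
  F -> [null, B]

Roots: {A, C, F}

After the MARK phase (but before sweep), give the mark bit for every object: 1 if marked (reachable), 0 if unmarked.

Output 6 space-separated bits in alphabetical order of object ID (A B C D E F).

Roots: A C F
Mark A: refs=E, marked=A
Mark C: refs=null null null, marked=A C
Mark F: refs=null B, marked=A C F
Mark E: refs=A, marked=A C E F
Mark B: refs=A null E, marked=A B C E F
Unmarked (collected): D

Answer: 1 1 1 0 1 1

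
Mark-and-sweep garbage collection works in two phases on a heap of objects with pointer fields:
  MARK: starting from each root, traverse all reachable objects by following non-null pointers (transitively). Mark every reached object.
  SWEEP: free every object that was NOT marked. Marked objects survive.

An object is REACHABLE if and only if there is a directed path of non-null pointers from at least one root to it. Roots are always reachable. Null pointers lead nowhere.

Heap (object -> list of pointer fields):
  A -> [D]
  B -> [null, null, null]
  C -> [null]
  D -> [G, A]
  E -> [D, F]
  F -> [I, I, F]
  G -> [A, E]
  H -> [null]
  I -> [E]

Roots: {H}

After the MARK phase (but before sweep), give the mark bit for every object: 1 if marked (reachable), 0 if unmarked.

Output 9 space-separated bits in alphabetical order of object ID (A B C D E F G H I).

Roots: H
Mark H: refs=null, marked=H
Unmarked (collected): A B C D E F G I

Answer: 0 0 0 0 0 0 0 1 0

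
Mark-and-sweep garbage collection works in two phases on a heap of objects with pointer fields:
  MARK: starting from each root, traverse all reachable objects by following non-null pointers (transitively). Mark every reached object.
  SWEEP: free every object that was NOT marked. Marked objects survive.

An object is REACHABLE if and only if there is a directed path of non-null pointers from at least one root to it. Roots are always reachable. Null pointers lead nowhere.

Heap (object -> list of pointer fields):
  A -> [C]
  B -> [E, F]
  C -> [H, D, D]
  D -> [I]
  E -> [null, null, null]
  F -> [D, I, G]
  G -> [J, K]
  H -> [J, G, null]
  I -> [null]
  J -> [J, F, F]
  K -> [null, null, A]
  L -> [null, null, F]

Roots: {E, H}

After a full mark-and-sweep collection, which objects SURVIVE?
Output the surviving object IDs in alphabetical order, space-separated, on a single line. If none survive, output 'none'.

Answer: A C D E F G H I J K

Derivation:
Roots: E H
Mark E: refs=null null null, marked=E
Mark H: refs=J G null, marked=E H
Mark J: refs=J F F, marked=E H J
Mark G: refs=J K, marked=E G H J
Mark F: refs=D I G, marked=E F G H J
Mark K: refs=null null A, marked=E F G H J K
Mark D: refs=I, marked=D E F G H J K
Mark I: refs=null, marked=D E F G H I J K
Mark A: refs=C, marked=A D E F G H I J K
Mark C: refs=H D D, marked=A C D E F G H I J K
Unmarked (collected): B L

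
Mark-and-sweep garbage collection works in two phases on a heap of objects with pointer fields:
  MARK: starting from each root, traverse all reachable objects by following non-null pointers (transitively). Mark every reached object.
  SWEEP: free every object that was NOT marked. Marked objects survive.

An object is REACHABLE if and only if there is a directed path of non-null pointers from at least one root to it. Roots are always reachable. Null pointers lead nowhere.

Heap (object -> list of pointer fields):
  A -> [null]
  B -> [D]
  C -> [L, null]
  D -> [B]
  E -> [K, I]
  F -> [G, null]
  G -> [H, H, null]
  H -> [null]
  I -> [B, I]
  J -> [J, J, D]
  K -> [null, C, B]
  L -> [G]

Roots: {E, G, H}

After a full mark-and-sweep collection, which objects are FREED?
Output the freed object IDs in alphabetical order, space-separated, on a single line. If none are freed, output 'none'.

Answer: A F J

Derivation:
Roots: E G H
Mark E: refs=K I, marked=E
Mark G: refs=H H null, marked=E G
Mark H: refs=null, marked=E G H
Mark K: refs=null C B, marked=E G H K
Mark I: refs=B I, marked=E G H I K
Mark C: refs=L null, marked=C E G H I K
Mark B: refs=D, marked=B C E G H I K
Mark L: refs=G, marked=B C E G H I K L
Mark D: refs=B, marked=B C D E G H I K L
Unmarked (collected): A F J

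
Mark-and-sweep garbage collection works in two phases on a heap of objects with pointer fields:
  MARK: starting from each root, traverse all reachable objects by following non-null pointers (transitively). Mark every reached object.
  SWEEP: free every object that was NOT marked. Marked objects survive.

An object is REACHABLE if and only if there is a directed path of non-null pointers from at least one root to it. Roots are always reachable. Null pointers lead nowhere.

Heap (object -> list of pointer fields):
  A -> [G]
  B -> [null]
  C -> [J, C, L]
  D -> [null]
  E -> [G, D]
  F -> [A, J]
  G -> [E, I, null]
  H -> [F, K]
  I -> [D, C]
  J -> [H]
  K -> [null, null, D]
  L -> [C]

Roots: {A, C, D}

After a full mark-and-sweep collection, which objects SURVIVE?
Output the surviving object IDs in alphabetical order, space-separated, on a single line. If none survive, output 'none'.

Roots: A C D
Mark A: refs=G, marked=A
Mark C: refs=J C L, marked=A C
Mark D: refs=null, marked=A C D
Mark G: refs=E I null, marked=A C D G
Mark J: refs=H, marked=A C D G J
Mark L: refs=C, marked=A C D G J L
Mark E: refs=G D, marked=A C D E G J L
Mark I: refs=D C, marked=A C D E G I J L
Mark H: refs=F K, marked=A C D E G H I J L
Mark F: refs=A J, marked=A C D E F G H I J L
Mark K: refs=null null D, marked=A C D E F G H I J K L
Unmarked (collected): B

Answer: A C D E F G H I J K L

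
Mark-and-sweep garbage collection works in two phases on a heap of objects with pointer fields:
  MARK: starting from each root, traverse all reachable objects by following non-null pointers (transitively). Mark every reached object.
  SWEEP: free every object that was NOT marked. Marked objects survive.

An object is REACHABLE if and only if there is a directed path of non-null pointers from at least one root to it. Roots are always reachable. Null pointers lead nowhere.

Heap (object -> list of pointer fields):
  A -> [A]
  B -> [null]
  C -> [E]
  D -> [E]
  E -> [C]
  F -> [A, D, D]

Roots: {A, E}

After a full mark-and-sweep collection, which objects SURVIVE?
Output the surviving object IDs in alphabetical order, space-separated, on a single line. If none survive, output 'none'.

Answer: A C E

Derivation:
Roots: A E
Mark A: refs=A, marked=A
Mark E: refs=C, marked=A E
Mark C: refs=E, marked=A C E
Unmarked (collected): B D F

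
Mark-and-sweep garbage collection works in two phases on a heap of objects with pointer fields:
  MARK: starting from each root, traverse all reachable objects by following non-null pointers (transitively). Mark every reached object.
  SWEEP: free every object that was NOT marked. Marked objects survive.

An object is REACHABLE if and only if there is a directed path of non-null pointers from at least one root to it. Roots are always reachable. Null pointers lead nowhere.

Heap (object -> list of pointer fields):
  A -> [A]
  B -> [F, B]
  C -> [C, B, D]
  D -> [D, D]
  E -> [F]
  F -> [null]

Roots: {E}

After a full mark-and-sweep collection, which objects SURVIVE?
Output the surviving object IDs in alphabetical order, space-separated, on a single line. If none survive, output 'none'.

Roots: E
Mark E: refs=F, marked=E
Mark F: refs=null, marked=E F
Unmarked (collected): A B C D

Answer: E F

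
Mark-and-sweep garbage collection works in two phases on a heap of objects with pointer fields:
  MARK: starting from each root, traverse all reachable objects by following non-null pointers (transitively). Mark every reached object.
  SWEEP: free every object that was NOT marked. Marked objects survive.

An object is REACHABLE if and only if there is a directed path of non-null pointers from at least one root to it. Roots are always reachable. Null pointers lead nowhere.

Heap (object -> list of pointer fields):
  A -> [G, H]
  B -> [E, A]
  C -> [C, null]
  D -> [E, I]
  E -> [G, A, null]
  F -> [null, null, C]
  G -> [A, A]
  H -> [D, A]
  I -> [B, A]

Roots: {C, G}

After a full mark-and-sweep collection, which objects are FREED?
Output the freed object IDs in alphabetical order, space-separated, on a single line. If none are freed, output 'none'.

Answer: F

Derivation:
Roots: C G
Mark C: refs=C null, marked=C
Mark G: refs=A A, marked=C G
Mark A: refs=G H, marked=A C G
Mark H: refs=D A, marked=A C G H
Mark D: refs=E I, marked=A C D G H
Mark E: refs=G A null, marked=A C D E G H
Mark I: refs=B A, marked=A C D E G H I
Mark B: refs=E A, marked=A B C D E G H I
Unmarked (collected): F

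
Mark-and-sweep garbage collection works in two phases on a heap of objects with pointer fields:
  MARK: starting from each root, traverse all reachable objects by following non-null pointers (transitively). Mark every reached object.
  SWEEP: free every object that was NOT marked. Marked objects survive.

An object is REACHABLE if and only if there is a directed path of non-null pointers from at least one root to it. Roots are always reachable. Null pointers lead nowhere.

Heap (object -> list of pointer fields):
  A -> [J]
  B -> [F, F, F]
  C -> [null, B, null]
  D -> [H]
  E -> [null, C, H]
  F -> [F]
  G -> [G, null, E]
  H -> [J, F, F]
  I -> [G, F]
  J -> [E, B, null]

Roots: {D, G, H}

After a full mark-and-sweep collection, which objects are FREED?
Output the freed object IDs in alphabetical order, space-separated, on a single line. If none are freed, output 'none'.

Answer: A I

Derivation:
Roots: D G H
Mark D: refs=H, marked=D
Mark G: refs=G null E, marked=D G
Mark H: refs=J F F, marked=D G H
Mark E: refs=null C H, marked=D E G H
Mark J: refs=E B null, marked=D E G H J
Mark F: refs=F, marked=D E F G H J
Mark C: refs=null B null, marked=C D E F G H J
Mark B: refs=F F F, marked=B C D E F G H J
Unmarked (collected): A I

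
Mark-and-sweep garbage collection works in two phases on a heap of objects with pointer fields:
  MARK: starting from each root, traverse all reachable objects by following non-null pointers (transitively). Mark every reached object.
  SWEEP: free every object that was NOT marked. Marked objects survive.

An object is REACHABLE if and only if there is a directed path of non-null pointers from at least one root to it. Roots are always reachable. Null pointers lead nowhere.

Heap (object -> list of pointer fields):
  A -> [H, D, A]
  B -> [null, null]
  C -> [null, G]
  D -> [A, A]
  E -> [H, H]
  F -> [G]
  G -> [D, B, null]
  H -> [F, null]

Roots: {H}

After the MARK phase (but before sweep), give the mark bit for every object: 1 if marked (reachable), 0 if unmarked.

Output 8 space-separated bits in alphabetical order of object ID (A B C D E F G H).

Roots: H
Mark H: refs=F null, marked=H
Mark F: refs=G, marked=F H
Mark G: refs=D B null, marked=F G H
Mark D: refs=A A, marked=D F G H
Mark B: refs=null null, marked=B D F G H
Mark A: refs=H D A, marked=A B D F G H
Unmarked (collected): C E

Answer: 1 1 0 1 0 1 1 1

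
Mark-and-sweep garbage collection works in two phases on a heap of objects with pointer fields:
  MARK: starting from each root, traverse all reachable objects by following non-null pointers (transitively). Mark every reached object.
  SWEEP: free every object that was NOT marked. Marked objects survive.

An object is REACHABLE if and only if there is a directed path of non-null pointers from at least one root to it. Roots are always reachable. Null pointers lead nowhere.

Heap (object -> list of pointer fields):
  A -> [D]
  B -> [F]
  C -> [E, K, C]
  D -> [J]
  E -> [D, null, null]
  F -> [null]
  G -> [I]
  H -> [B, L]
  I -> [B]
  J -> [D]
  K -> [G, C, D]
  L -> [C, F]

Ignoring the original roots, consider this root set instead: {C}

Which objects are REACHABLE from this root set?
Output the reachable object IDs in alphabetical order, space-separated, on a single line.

Answer: B C D E F G I J K

Derivation:
Roots: C
Mark C: refs=E K C, marked=C
Mark E: refs=D null null, marked=C E
Mark K: refs=G C D, marked=C E K
Mark D: refs=J, marked=C D E K
Mark G: refs=I, marked=C D E G K
Mark J: refs=D, marked=C D E G J K
Mark I: refs=B, marked=C D E G I J K
Mark B: refs=F, marked=B C D E G I J K
Mark F: refs=null, marked=B C D E F G I J K
Unmarked (collected): A H L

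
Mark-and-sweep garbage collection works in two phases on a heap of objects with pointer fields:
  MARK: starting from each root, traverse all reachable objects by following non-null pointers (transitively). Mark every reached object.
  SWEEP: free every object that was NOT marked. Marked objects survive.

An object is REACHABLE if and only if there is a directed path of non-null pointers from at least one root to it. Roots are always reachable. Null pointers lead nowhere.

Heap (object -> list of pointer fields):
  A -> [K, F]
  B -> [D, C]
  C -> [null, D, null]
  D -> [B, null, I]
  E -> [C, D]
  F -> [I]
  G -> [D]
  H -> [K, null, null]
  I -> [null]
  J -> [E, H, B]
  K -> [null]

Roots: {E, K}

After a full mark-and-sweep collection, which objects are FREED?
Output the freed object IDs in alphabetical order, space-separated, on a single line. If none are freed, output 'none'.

Answer: A F G H J

Derivation:
Roots: E K
Mark E: refs=C D, marked=E
Mark K: refs=null, marked=E K
Mark C: refs=null D null, marked=C E K
Mark D: refs=B null I, marked=C D E K
Mark B: refs=D C, marked=B C D E K
Mark I: refs=null, marked=B C D E I K
Unmarked (collected): A F G H J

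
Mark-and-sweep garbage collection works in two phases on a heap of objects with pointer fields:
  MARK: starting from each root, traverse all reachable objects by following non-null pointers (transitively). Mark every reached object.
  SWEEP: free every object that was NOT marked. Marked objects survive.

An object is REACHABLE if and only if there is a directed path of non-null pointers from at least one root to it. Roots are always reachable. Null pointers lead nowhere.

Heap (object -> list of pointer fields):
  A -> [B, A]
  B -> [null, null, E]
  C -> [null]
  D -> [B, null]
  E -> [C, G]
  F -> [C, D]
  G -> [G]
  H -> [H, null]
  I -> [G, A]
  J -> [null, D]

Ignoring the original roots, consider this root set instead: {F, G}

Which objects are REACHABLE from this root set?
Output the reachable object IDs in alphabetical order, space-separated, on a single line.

Roots: F G
Mark F: refs=C D, marked=F
Mark G: refs=G, marked=F G
Mark C: refs=null, marked=C F G
Mark D: refs=B null, marked=C D F G
Mark B: refs=null null E, marked=B C D F G
Mark E: refs=C G, marked=B C D E F G
Unmarked (collected): A H I J

Answer: B C D E F G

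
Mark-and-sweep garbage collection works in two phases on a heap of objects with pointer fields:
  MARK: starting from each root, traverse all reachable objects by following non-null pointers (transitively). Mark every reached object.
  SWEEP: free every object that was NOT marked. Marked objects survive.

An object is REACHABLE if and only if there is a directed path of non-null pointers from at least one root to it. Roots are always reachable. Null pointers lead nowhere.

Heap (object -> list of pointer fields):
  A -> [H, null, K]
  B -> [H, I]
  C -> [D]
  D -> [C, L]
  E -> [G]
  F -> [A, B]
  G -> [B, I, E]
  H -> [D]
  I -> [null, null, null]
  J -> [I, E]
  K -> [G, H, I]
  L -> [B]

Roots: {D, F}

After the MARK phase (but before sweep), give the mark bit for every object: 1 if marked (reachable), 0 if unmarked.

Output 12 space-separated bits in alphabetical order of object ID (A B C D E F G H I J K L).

Roots: D F
Mark D: refs=C L, marked=D
Mark F: refs=A B, marked=D F
Mark C: refs=D, marked=C D F
Mark L: refs=B, marked=C D F L
Mark A: refs=H null K, marked=A C D F L
Mark B: refs=H I, marked=A B C D F L
Mark H: refs=D, marked=A B C D F H L
Mark K: refs=G H I, marked=A B C D F H K L
Mark I: refs=null null null, marked=A B C D F H I K L
Mark G: refs=B I E, marked=A B C D F G H I K L
Mark E: refs=G, marked=A B C D E F G H I K L
Unmarked (collected): J

Answer: 1 1 1 1 1 1 1 1 1 0 1 1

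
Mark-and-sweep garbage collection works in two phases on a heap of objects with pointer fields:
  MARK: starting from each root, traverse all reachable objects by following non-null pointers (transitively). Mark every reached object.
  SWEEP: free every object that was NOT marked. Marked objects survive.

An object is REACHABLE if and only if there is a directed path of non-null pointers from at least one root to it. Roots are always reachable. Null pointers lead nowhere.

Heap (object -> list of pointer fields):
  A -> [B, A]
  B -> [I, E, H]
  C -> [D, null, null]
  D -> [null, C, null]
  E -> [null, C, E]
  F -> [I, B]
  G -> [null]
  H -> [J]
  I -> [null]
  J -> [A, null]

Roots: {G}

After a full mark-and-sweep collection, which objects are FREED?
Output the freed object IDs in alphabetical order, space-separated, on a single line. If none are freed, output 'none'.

Roots: G
Mark G: refs=null, marked=G
Unmarked (collected): A B C D E F H I J

Answer: A B C D E F H I J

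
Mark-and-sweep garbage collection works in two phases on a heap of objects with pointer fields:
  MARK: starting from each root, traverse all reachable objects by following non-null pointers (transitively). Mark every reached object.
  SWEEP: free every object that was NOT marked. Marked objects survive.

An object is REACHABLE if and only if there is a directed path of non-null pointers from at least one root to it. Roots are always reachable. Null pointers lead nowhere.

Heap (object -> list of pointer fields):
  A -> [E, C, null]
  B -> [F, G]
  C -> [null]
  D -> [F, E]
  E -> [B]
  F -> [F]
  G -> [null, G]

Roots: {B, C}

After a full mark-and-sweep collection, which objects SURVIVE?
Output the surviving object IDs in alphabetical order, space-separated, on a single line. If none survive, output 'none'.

Roots: B C
Mark B: refs=F G, marked=B
Mark C: refs=null, marked=B C
Mark F: refs=F, marked=B C F
Mark G: refs=null G, marked=B C F G
Unmarked (collected): A D E

Answer: B C F G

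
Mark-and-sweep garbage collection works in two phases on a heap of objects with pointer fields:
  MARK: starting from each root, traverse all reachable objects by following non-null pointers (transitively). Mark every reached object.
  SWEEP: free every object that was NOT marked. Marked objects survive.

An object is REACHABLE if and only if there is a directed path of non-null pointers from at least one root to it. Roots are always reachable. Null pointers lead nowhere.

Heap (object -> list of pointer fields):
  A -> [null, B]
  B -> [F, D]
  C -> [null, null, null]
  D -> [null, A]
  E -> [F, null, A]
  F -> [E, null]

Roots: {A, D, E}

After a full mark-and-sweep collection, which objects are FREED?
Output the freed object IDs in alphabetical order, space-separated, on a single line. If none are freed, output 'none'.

Roots: A D E
Mark A: refs=null B, marked=A
Mark D: refs=null A, marked=A D
Mark E: refs=F null A, marked=A D E
Mark B: refs=F D, marked=A B D E
Mark F: refs=E null, marked=A B D E F
Unmarked (collected): C

Answer: C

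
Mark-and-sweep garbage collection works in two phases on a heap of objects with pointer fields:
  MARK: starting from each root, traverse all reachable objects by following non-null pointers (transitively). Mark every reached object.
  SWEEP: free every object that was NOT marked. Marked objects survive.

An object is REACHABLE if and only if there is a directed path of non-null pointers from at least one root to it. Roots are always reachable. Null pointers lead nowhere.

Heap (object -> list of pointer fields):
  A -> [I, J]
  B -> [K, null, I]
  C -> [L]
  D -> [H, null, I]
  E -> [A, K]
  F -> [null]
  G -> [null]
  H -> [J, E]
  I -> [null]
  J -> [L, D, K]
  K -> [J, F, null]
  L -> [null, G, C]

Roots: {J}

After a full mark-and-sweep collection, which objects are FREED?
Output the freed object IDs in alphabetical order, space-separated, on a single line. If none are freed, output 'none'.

Answer: B

Derivation:
Roots: J
Mark J: refs=L D K, marked=J
Mark L: refs=null G C, marked=J L
Mark D: refs=H null I, marked=D J L
Mark K: refs=J F null, marked=D J K L
Mark G: refs=null, marked=D G J K L
Mark C: refs=L, marked=C D G J K L
Mark H: refs=J E, marked=C D G H J K L
Mark I: refs=null, marked=C D G H I J K L
Mark F: refs=null, marked=C D F G H I J K L
Mark E: refs=A K, marked=C D E F G H I J K L
Mark A: refs=I J, marked=A C D E F G H I J K L
Unmarked (collected): B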